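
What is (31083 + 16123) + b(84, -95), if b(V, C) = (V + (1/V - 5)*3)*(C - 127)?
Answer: 446321/14 ≈ 31880.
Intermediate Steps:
b(V, C) = (-127 + C)*(-15 + V + 3/V) (b(V, C) = (V + (-5 + 1/V)*3)*(-127 + C) = (V + (-15 + 3/V))*(-127 + C) = (-15 + V + 3/V)*(-127 + C) = (-127 + C)*(-15 + V + 3/V))
(31083 + 16123) + b(84, -95) = (31083 + 16123) + (-381 + 3*(-95) + 84*(1905 - 127*84 - 15*(-95) - 95*84))/84 = 47206 + (-381 - 285 + 84*(1905 - 10668 + 1425 - 7980))/84 = 47206 + (-381 - 285 + 84*(-15318))/84 = 47206 + (-381 - 285 - 1286712)/84 = 47206 + (1/84)*(-1287378) = 47206 - 214563/14 = 446321/14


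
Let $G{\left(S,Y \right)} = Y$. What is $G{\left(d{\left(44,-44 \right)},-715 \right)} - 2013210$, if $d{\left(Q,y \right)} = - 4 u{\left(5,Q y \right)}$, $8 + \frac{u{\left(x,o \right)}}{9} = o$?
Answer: $-2013925$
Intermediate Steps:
$u{\left(x,o \right)} = -72 + 9 o$
$d{\left(Q,y \right)} = 288 - 36 Q y$ ($d{\left(Q,y \right)} = - 4 \left(-72 + 9 Q y\right) = 288 - 36 Q y$)
$G{\left(d{\left(44,-44 \right)},-715 \right)} - 2013210 = -715 - 2013210 = -2013925$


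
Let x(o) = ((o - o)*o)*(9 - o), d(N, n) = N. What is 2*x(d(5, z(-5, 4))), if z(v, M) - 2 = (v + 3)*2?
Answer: 0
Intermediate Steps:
z(v, M) = 8 + 2*v (z(v, M) = 2 + (v + 3)*2 = 2 + (3 + v)*2 = 2 + (6 + 2*v) = 8 + 2*v)
x(o) = 0 (x(o) = (0*o)*(9 - o) = 0*(9 - o) = 0)
2*x(d(5, z(-5, 4))) = 2*0 = 0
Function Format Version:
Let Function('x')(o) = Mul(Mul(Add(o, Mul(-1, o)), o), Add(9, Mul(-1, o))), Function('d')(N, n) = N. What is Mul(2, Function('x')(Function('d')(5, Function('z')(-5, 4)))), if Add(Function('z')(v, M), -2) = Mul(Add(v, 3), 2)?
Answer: 0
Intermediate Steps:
Function('z')(v, M) = Add(8, Mul(2, v)) (Function('z')(v, M) = Add(2, Mul(Add(v, 3), 2)) = Add(2, Mul(Add(3, v), 2)) = Add(2, Add(6, Mul(2, v))) = Add(8, Mul(2, v)))
Function('x')(o) = 0 (Function('x')(o) = Mul(Mul(0, o), Add(9, Mul(-1, o))) = Mul(0, Add(9, Mul(-1, o))) = 0)
Mul(2, Function('x')(Function('d')(5, Function('z')(-5, 4)))) = Mul(2, 0) = 0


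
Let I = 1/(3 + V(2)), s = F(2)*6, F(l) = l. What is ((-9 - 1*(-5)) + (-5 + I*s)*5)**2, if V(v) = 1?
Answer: 196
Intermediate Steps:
s = 12 (s = 2*6 = 12)
I = 1/4 (I = 1/(3 + 1) = 1/4 ≈ 0.25000)
((-9 - 1*(-5)) + (-5 + I*s)*5)**2 = ((-9 - 1*(-5)) + (-5 + (1/4)*12)*5)**2 = ((-9 + 5) + (-5 + 3)*5)**2 = (-4 - 2*5)**2 = (-4 - 10)**2 = (-14)**2 = 196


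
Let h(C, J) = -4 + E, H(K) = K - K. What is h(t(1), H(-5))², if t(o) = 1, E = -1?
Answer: 25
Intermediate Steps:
H(K) = 0
h(C, J) = -5 (h(C, J) = -4 - 1 = -5)
h(t(1), H(-5))² = (-5)² = 25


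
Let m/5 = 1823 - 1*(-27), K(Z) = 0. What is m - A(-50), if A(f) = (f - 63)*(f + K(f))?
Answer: 3600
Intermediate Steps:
m = 9250 (m = 5*(1823 - 1*(-27)) = 5*(1823 + 27) = 5*1850 = 9250)
A(f) = f*(-63 + f) (A(f) = (f - 63)*(f + 0) = (-63 + f)*f = f*(-63 + f))
m - A(-50) = 9250 - (-50)*(-63 - 50) = 9250 - (-50)*(-113) = 9250 - 1*5650 = 9250 - 5650 = 3600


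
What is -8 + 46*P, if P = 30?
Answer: 1372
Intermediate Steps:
-8 + 46*P = -8 + 46*30 = -8 + 1380 = 1372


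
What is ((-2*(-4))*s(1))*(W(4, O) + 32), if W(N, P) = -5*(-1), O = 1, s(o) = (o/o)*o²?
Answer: 296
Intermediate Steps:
s(o) = o² (s(o) = 1*o² = o²)
W(N, P) = 5
((-2*(-4))*s(1))*(W(4, O) + 32) = (-2*(-4)*1²)*(5 + 32) = (8*1)*37 = 8*37 = 296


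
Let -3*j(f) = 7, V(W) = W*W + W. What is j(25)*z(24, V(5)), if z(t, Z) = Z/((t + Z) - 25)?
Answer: -70/29 ≈ -2.4138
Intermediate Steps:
V(W) = W + W² (V(W) = W² + W = W + W²)
j(f) = -7/3 (j(f) = -⅓*7 = -7/3)
z(t, Z) = Z/(-25 + Z + t) (z(t, Z) = Z/((Z + t) - 25) = Z/(-25 + Z + t))
j(25)*z(24, V(5)) = -7*5*(1 + 5)/(3*(-25 + 5*(1 + 5) + 24)) = -7*5*6/(3*(-25 + 5*6 + 24)) = -70/(-25 + 30 + 24) = -70/29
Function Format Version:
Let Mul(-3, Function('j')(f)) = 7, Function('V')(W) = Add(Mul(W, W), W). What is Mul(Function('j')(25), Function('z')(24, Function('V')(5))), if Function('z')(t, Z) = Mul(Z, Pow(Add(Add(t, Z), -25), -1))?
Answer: Rational(-70, 29) ≈ -2.4138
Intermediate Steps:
Function('V')(W) = Add(W, Pow(W, 2)) (Function('V')(W) = Add(Pow(W, 2), W) = Add(W, Pow(W, 2)))
Function('j')(f) = Rational(-7, 3) (Function('j')(f) = Mul(Rational(-1, 3), 7) = Rational(-7, 3))
Function('z')(t, Z) = Mul(Z, Pow(Add(-25, Z, t), -1)) (Function('z')(t, Z) = Mul(Z, Pow(Add(Add(Z, t), -25), -1)) = Mul(Z, Pow(Add(-25, Z, t), -1)))
Mul(Function('j')(25), Function('z')(24, Function('V')(5))) = Mul(Rational(-7, 3), Mul(Mul(5, Add(1, 5)), Pow(Add(-25, Mul(5, Add(1, 5)), 24), -1))) = Mul(Rational(-7, 3), Mul(Mul(5, 6), Pow(Add(-25, Mul(5, 6), 24), -1))) = Mul(Rational(-7, 3), Mul(30, Pow(Add(-25, 30, 24), -1))) = Mul(Rational(-7, 3), Mul(30, Pow(29, -1))) = Mul(Rational(-7, 3), Mul(30, Rational(1, 29))) = Mul(Rational(-7, 3), Rational(30, 29)) = Rational(-70, 29)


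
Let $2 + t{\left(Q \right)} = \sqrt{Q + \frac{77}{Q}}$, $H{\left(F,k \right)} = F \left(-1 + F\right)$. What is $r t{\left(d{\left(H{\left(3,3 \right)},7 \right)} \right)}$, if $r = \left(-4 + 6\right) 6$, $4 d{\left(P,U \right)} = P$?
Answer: $-24 + 2 \sqrt{1902} \approx 63.224$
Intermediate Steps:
$d{\left(P,U \right)} = \frac{P}{4}$
$r = 12$ ($r = 2 \cdot 6 = 12$)
$t{\left(Q \right)} = -2 + \sqrt{Q + \frac{77}{Q}}$
$r t{\left(d{\left(H{\left(3,3 \right)},7 \right)} \right)} = 12 \left(-2 + \sqrt{\frac{3 \left(-1 + 3\right)}{4} + \frac{77}{\frac{1}{4} \cdot 3 \left(-1 + 3\right)}}\right) = 12 \left(-2 + \sqrt{\frac{3 \cdot 2}{4} + \frac{77}{\frac{1}{4} \cdot 3 \cdot 2}}\right) = 12 \left(-2 + \sqrt{\frac{1}{4} \cdot 6 + \frac{77}{\frac{1}{4} \cdot 6}}\right) = 12 \left(-2 + \sqrt{\frac{3}{2} + \frac{77}{\frac{3}{2}}}\right) = 12 \left(-2 + \sqrt{\frac{3}{2} + 77 \cdot \frac{2}{3}}\right) = 12 \left(-2 + \sqrt{\frac{3}{2} + \frac{154}{3}}\right) = 12 \left(-2 + \sqrt{\frac{317}{6}}\right) = 12 \left(-2 + \frac{\sqrt{1902}}{6}\right) = -24 + 2 \sqrt{1902}$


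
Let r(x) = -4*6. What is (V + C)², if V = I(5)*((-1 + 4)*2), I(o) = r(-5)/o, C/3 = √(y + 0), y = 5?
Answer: 21861/25 - 864*√5/5 ≈ 488.05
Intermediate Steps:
r(x) = -24
C = 3*√5 (C = 3*√(5 + 0) = 3*√5 ≈ 6.7082)
I(o) = -24/o
V = -144/5 (V = (-24/5)*((-1 + 4)*2) = (-24*⅕)*(3*2) = -24/5*6 = -144/5 ≈ -28.800)
(V + C)² = (-144/5 + 3*√5)²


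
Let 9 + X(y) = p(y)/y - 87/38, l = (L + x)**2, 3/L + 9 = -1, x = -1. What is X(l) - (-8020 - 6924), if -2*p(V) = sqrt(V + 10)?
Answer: 567443/38 - 5*sqrt(1169)/169 ≈ 14932.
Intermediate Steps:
p(V) = -sqrt(10 + V)/2 (p(V) = -sqrt(V + 10)/2 = -sqrt(10 + V)/2)
L = -3/10 (L = 3/(-9 - 1) = 3/(-10) = 3*(-1/10) = -3/10 ≈ -0.30000)
l = 169/100 (l = (-3/10 - 1)**2 = (-13/10)**2 = 169/100 ≈ 1.6900)
X(y) = -429/38 - sqrt(10 + y)/(2*y) (X(y) = -9 + ((-sqrt(10 + y)/2)/y - 87/38) = -9 + (-sqrt(10 + y)/(2*y) - 87*1/38) = -9 + (-sqrt(10 + y)/(2*y) - 87/38) = -9 + (-87/38 - sqrt(10 + y)/(2*y)) = -429/38 - sqrt(10 + y)/(2*y))
X(l) - (-8020 - 6924) = (-429/38 - sqrt(10 + 169/100)/(2*169/100)) - (-8020 - 6924) = (-429/38 - 1/2*100/169*sqrt(1169/100)) - 1*(-14944) = (-429/38 - 1/2*100/169*sqrt(1169)/10) + 14944 = (-429/38 - 5*sqrt(1169)/169) + 14944 = 567443/38 - 5*sqrt(1169)/169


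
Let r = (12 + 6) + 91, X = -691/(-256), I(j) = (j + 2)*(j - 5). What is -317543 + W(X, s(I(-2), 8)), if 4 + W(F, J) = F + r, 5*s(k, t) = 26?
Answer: -81263437/256 ≈ -3.1744e+5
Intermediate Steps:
I(j) = (-5 + j)*(2 + j) (I(j) = (2 + j)*(-5 + j) = (-5 + j)*(2 + j))
s(k, t) = 26/5 (s(k, t) = (⅕)*26 = 26/5)
X = 691/256 (X = -691*(-1/256) = 691/256 ≈ 2.6992)
r = 109 (r = 18 + 91 = 109)
W(F, J) = 105 + F (W(F, J) = -4 + (F + 109) = -4 + (109 + F) = 105 + F)
-317543 + W(X, s(I(-2), 8)) = -317543 + (105 + 691/256) = -317543 + 27571/256 = -81263437/256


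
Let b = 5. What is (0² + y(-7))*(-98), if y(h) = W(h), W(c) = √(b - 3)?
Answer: -98*√2 ≈ -138.59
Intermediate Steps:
W(c) = √2 (W(c) = √(5 - 3) = √2)
y(h) = √2
(0² + y(-7))*(-98) = (0² + √2)*(-98) = (0 + √2)*(-98) = √2*(-98) = -98*√2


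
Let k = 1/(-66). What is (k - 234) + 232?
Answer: -133/66 ≈ -2.0152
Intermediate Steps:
k = -1/66 ≈ -0.015152
(k - 234) + 232 = (-1/66 - 234) + 232 = -15445/66 + 232 = -133/66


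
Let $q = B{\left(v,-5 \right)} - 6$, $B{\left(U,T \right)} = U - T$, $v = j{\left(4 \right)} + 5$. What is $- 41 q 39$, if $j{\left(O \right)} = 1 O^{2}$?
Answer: $-31980$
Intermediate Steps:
$j{\left(O \right)} = O^{2}$
$v = 21$ ($v = 4^{2} + 5 = 16 + 5 = 21$)
$q = 20$ ($q = \left(21 - -5\right) - 6 = \left(21 + 5\right) - 6 = 26 - 6 = 20$)
$- 41 q 39 = \left(-41\right) 20 \cdot 39 = \left(-820\right) 39 = -31980$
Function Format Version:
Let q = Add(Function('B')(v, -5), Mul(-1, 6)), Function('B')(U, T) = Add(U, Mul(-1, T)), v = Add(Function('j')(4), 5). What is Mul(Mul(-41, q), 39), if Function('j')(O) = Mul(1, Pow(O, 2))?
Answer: -31980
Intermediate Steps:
Function('j')(O) = Pow(O, 2)
v = 21 (v = Add(Pow(4, 2), 5) = Add(16, 5) = 21)
q = 20 (q = Add(Add(21, Mul(-1, -5)), Mul(-1, 6)) = Add(Add(21, 5), -6) = Add(26, -6) = 20)
Mul(Mul(-41, q), 39) = Mul(Mul(-41, 20), 39) = Mul(-820, 39) = -31980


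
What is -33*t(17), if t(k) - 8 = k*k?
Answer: -9801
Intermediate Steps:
t(k) = 8 + k² (t(k) = 8 + k*k = 8 + k²)
-33*t(17) = -33*(8 + 17²) = -33*(8 + 289) = -33*297 = -9801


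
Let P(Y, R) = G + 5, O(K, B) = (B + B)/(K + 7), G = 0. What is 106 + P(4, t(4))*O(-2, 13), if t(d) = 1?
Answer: 132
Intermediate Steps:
O(K, B) = 2*B/(7 + K) (O(K, B) = (2*B)/(7 + K) = 2*B/(7 + K))
P(Y, R) = 5 (P(Y, R) = 0 + 5 = 5)
106 + P(4, t(4))*O(-2, 13) = 106 + 5*(2*13/(7 - 2)) = 106 + 5*(2*13/5) = 106 + 5*(2*13*(⅕)) = 106 + 5*(26/5) = 106 + 26 = 132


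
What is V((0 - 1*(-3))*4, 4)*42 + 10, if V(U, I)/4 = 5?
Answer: 850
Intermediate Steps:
V(U, I) = 20 (V(U, I) = 4*5 = 20)
V((0 - 1*(-3))*4, 4)*42 + 10 = 20*42 + 10 = 840 + 10 = 850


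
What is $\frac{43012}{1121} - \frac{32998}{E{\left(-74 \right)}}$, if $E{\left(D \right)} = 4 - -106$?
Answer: $- \frac{16129719}{61655} \approx -261.61$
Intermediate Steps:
$E{\left(D \right)} = 110$ ($E{\left(D \right)} = 4 + 106 = 110$)
$\frac{43012}{1121} - \frac{32998}{E{\left(-74 \right)}} = \frac{43012}{1121} - \frac{32998}{110} = 43012 \cdot \frac{1}{1121} - \frac{16499}{55} = \frac{43012}{1121} - \frac{16499}{55} = - \frac{16129719}{61655}$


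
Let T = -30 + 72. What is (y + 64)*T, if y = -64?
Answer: 0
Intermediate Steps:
T = 42
(y + 64)*T = (-64 + 64)*42 = 0*42 = 0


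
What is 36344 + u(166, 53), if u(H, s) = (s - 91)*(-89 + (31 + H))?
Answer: 32240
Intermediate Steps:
u(H, s) = (-91 + s)*(-58 + H)
36344 + u(166, 53) = 36344 + (5278 - 91*166 - 58*53 + 166*53) = 36344 + (5278 - 15106 - 3074 + 8798) = 36344 - 4104 = 32240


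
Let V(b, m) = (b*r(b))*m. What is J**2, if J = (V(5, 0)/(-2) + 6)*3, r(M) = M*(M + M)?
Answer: 324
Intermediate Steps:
r(M) = 2*M**2 (r(M) = M*(2*M) = 2*M**2)
V(b, m) = 2*m*b**3 (V(b, m) = (b*(2*b**2))*m = (2*b**3)*m = 2*m*b**3)
J = 18 (J = ((2*0*5**3)/(-2) + 6)*3 = ((2*0*125)*(-1/2) + 6)*3 = (0*(-1/2) + 6)*3 = (0 + 6)*3 = 6*3 = 18)
J**2 = 18**2 = 324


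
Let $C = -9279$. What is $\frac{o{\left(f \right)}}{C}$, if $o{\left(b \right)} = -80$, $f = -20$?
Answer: $\frac{80}{9279} \approx 0.0086216$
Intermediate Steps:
$\frac{o{\left(f \right)}}{C} = - \frac{80}{-9279} = \left(-80\right) \left(- \frac{1}{9279}\right) = \frac{80}{9279}$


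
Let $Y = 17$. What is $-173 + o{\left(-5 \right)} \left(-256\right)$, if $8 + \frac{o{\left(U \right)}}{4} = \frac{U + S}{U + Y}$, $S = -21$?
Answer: $\frac{30713}{3} \approx 10238.0$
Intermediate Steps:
$o{\left(U \right)} = -32 + \frac{4 \left(-21 + U\right)}{17 + U}$ ($o{\left(U \right)} = -32 + 4 \frac{U - 21}{U + 17} = -32 + 4 \frac{-21 + U}{17 + U} = -32 + \frac{4 \left(-21 + U\right)}{17 + U}$)
$-173 + o{\left(-5 \right)} \left(-256\right) = -173 + \frac{4 \left(-157 - -35\right)}{17 - 5} \left(-256\right) = -173 + \frac{4 \left(-157 + 35\right)}{12} \left(-256\right) = -173 + 4 \cdot \frac{1}{12} \left(-122\right) \left(-256\right) = -173 - - \frac{31232}{3} = -173 + \frac{31232}{3} = \frac{30713}{3}$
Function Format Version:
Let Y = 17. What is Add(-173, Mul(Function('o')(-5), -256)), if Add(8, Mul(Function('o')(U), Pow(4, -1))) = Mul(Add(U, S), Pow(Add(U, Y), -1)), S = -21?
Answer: Rational(30713, 3) ≈ 10238.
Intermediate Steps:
Function('o')(U) = Add(-32, Mul(4, Pow(Add(17, U), -1), Add(-21, U))) (Function('o')(U) = Add(-32, Mul(4, Mul(Add(U, -21), Pow(Add(U, 17), -1)))) = Add(-32, Mul(4, Mul(Add(-21, U), Pow(Add(17, U), -1)))) = Add(-32, Mul(4, Mul(Pow(Add(17, U), -1), Add(-21, U)))) = Add(-32, Mul(4, Pow(Add(17, U), -1), Add(-21, U))))
Add(-173, Mul(Function('o')(-5), -256)) = Add(-173, Mul(Mul(4, Pow(Add(17, -5), -1), Add(-157, Mul(-7, -5))), -256)) = Add(-173, Mul(Mul(4, Pow(12, -1), Add(-157, 35)), -256)) = Add(-173, Mul(Mul(4, Rational(1, 12), -122), -256)) = Add(-173, Mul(Rational(-122, 3), -256)) = Add(-173, Rational(31232, 3)) = Rational(30713, 3)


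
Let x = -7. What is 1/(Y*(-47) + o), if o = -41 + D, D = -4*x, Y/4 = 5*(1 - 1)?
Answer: -1/13 ≈ -0.076923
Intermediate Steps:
Y = 0 (Y = 4*(5*(1 - 1)) = 4*(5*0) = 4*0 = 0)
D = 28 (D = -4*(-7) = 28)
o = -13 (o = -41 + 28 = -13)
1/(Y*(-47) + o) = 1/(0*(-47) - 13) = 1/(0 - 13) = 1/(-13) = -1/13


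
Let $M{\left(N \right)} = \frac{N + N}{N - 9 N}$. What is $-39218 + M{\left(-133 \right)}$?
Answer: $- \frac{156873}{4} \approx -39218.0$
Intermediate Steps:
$M{\left(N \right)} = - \frac{1}{4}$ ($M{\left(N \right)} = \frac{2 N}{\left(-8\right) N} = 2 N \left(- \frac{1}{8 N}\right) = - \frac{1}{4}$)
$-39218 + M{\left(-133 \right)} = -39218 - \frac{1}{4} = - \frac{156873}{4}$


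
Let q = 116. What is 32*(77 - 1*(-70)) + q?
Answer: 4820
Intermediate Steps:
32*(77 - 1*(-70)) + q = 32*(77 - 1*(-70)) + 116 = 32*(77 + 70) + 116 = 32*147 + 116 = 4704 + 116 = 4820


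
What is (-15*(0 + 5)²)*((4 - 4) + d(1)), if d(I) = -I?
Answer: 375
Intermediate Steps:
(-15*(0 + 5)²)*((4 - 4) + d(1)) = (-15*(0 + 5)²)*((4 - 4) - 1*1) = (-15*5²)*(0 - 1) = -15*25*(-1) = -375*(-1) = 375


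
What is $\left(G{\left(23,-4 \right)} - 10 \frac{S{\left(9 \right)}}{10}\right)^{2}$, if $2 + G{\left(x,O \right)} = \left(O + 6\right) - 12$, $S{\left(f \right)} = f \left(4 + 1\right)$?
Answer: $3249$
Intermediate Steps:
$S{\left(f \right)} = 5 f$ ($S{\left(f \right)} = f 5 = 5 f$)
$G{\left(x,O \right)} = -8 + O$ ($G{\left(x,O \right)} = -2 + \left(\left(O + 6\right) - 12\right) = -2 + \left(\left(6 + O\right) - 12\right) = -2 + \left(-6 + O\right) = -8 + O$)
$\left(G{\left(23,-4 \right)} - 10 \frac{S{\left(9 \right)}}{10}\right)^{2} = \left(\left(-8 - 4\right) - 10 \frac{5 \cdot 9}{10}\right)^{2} = \left(-12 - 10 \cdot 45 \cdot \frac{1}{10}\right)^{2} = \left(-12 - 45\right)^{2} = \left(-57\right)^{2} = 3249$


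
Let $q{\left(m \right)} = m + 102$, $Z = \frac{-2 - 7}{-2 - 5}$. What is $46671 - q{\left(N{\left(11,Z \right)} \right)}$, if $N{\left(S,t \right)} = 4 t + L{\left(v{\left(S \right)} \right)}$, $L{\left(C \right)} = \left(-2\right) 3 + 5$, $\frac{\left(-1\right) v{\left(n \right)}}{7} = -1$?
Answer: $\frac{325954}{7} \approx 46565.0$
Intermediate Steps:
$v{\left(n \right)} = 7$ ($v{\left(n \right)} = \left(-7\right) \left(-1\right) = 7$)
$L{\left(C \right)} = -1$ ($L{\left(C \right)} = -6 + 5 = -1$)
$Z = \frac{9}{7}$ ($Z = - \frac{9}{-7} = \left(-9\right) \left(- \frac{1}{7}\right) = \frac{9}{7} \approx 1.2857$)
$N{\left(S,t \right)} = -1 + 4 t$ ($N{\left(S,t \right)} = 4 t - 1 = -1 + 4 t$)
$q{\left(m \right)} = 102 + m$
$46671 - q{\left(N{\left(11,Z \right)} \right)} = 46671 - \left(102 + \left(-1 + 4 \cdot \frac{9}{7}\right)\right) = 46671 - \left(102 + \left(-1 + \frac{36}{7}\right)\right) = 46671 - \left(102 + \frac{29}{7}\right) = 46671 - \frac{743}{7} = \frac{325954}{7}$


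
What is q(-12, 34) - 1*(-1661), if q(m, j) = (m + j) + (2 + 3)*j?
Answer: 1853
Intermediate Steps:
q(m, j) = m + 6*j (q(m, j) = (j + m) + 5*j = m + 6*j)
q(-12, 34) - 1*(-1661) = (-12 + 6*34) - 1*(-1661) = (-12 + 204) + 1661 = 192 + 1661 = 1853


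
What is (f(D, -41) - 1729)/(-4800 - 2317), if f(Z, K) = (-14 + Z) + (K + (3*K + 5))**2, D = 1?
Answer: -23539/7117 ≈ -3.3074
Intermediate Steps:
f(Z, K) = -14 + Z + (5 + 4*K)**2 (f(Z, K) = (-14 + Z) + (K + (5 + 3*K))**2 = (-14 + Z) + (5 + 4*K)**2 = -14 + Z + (5 + 4*K)**2)
(f(D, -41) - 1729)/(-4800 - 2317) = ((-14 + 1 + (5 + 4*(-41))**2) - 1729)/(-4800 - 2317) = ((-14 + 1 + (5 - 164)**2) - 1729)/(-7117) = ((-14 + 1 + (-159)**2) - 1729)*(-1/7117) = ((-14 + 1 + 25281) - 1729)*(-1/7117) = (25268 - 1729)*(-1/7117) = 23539*(-1/7117) = -23539/7117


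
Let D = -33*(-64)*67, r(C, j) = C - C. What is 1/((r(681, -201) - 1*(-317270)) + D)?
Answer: 1/458774 ≈ 2.1797e-6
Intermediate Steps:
r(C, j) = 0
D = 141504 (D = 2112*67 = 141504)
1/((r(681, -201) - 1*(-317270)) + D) = 1/((0 - 1*(-317270)) + 141504) = 1/((0 + 317270) + 141504) = 1/(317270 + 141504) = 1/458774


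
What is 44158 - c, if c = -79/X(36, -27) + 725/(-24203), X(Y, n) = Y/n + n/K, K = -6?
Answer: 20317851403/459857 ≈ 44183.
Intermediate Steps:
X(Y, n) = -n/6 + Y/n (X(Y, n) = Y/n + n/(-6) = Y/n + n*(-1/6) = Y/n - n/6 = -n/6 + Y/n)
c = -11485997/459857 (c = -79/(-1/6*(-27) + 36/(-27)) + 725/(-24203) = -79/(9/2 + 36*(-1/27)) + 725*(-1/24203) = -79/(9/2 - 4/3) - 725/24203 = -79/19/6 - 725/24203 = -79*6/19 - 725/24203 = -474/19 - 725/24203 = -11485997/459857 ≈ -24.977)
44158 - c = 44158 - 1*(-11485997/459857) = 44158 + 11485997/459857 = 20317851403/459857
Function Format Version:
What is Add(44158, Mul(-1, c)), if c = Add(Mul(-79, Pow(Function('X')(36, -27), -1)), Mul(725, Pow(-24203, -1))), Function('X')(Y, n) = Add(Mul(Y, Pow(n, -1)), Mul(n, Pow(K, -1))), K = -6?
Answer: Rational(20317851403, 459857) ≈ 44183.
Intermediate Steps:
Function('X')(Y, n) = Add(Mul(Rational(-1, 6), n), Mul(Y, Pow(n, -1))) (Function('X')(Y, n) = Add(Mul(Y, Pow(n, -1)), Mul(n, Pow(-6, -1))) = Add(Mul(Y, Pow(n, -1)), Mul(n, Rational(-1, 6))) = Add(Mul(Y, Pow(n, -1)), Mul(Rational(-1, 6), n)) = Add(Mul(Rational(-1, 6), n), Mul(Y, Pow(n, -1))))
c = Rational(-11485997, 459857) (c = Add(Mul(-79, Pow(Add(Mul(Rational(-1, 6), -27), Mul(36, Pow(-27, -1))), -1)), Mul(725, Pow(-24203, -1))) = Add(Mul(-79, Pow(Add(Rational(9, 2), Mul(36, Rational(-1, 27))), -1)), Mul(725, Rational(-1, 24203))) = Add(Mul(-79, Pow(Add(Rational(9, 2), Rational(-4, 3)), -1)), Rational(-725, 24203)) = Add(Mul(-79, Pow(Rational(19, 6), -1)), Rational(-725, 24203)) = Add(Mul(-79, Rational(6, 19)), Rational(-725, 24203)) = Add(Rational(-474, 19), Rational(-725, 24203)) = Rational(-11485997, 459857) ≈ -24.977)
Add(44158, Mul(-1, c)) = Add(44158, Mul(-1, Rational(-11485997, 459857))) = Add(44158, Rational(11485997, 459857)) = Rational(20317851403, 459857)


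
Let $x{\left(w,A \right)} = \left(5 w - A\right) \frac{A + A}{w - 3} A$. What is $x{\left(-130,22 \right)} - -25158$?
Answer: $\frac{570930}{19} \approx 30049.0$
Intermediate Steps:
$x{\left(w,A \right)} = \frac{2 A^{2} \left(- A + 5 w\right)}{-3 + w}$ ($x{\left(w,A \right)} = \left(- A + 5 w\right) \frac{2 A}{-3 + w} A = \frac{2 A \left(- A + 5 w\right)}{-3 + w} A = \frac{2 A^{2} \left(- A + 5 w\right)}{-3 + w}$)
$x{\left(-130,22 \right)} - -25158 = \frac{2 \cdot 22^{2} \left(\left(-1\right) 22 + 5 \left(-130\right)\right)}{-3 - 130} - -25158 = 2 \cdot 484 \frac{1}{-133} \left(-22 - 650\right) + 25158 = 2 \cdot 484 \left(- \frac{1}{133}\right) \left(-672\right) + 25158 = \frac{92928}{19} + 25158 = \frac{570930}{19}$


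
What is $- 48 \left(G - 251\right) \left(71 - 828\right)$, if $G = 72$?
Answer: $-6504144$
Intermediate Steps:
$- 48 \left(G - 251\right) \left(71 - 828\right) = - 48 \left(72 - 251\right) \left(71 - 828\right) = - 48 \left(\left(-179\right) \left(-757\right)\right) = \left(-48\right) 135503 = -6504144$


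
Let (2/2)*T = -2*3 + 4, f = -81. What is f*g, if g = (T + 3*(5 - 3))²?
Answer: -1296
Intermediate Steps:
T = -2 (T = -2*3 + 4 = -6 + 4 = -2)
g = 16 (g = (-2 + 3*(5 - 3))² = (-2 + 3*2)² = (-2 + 6)² = 4² = 16)
f*g = -81*16 = -1296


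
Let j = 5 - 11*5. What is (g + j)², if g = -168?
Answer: 47524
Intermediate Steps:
j = -50 (j = 5 - 55 = -50)
(g + j)² = (-168 - 50)² = (-218)² = 47524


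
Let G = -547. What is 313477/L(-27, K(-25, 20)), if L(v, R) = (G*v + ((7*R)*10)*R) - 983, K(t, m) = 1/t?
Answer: 39184625/1723264 ≈ 22.739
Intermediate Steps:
L(v, R) = -983 - 547*v + 70*R² (L(v, R) = (-547*v + ((7*R)*10)*R) - 983 = (-547*v + (70*R)*R) - 983 = (-547*v + 70*R²) - 983 = -983 - 547*v + 70*R²)
313477/L(-27, K(-25, 20)) = 313477/(-983 - 547*(-27) + 70*(1/(-25))²) = 313477/(-983 + 14769 + 70*(-1/25)²) = 313477/(-983 + 14769 + 70*(1/625)) = 313477/(-983 + 14769 + 14/125) = 313477/(1723264/125) = 313477*(125/1723264) = 39184625/1723264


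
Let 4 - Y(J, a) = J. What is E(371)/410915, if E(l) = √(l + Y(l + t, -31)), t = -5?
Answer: 3/410915 ≈ 7.3008e-6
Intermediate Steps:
Y(J, a) = 4 - J
E(l) = 3 (E(l) = √(l + (4 - (l - 5))) = √(l + (4 - (-5 + l))) = √(l + (4 + (5 - l))) = √(l + (9 - l)) = √9 = 3)
E(371)/410915 = 3/410915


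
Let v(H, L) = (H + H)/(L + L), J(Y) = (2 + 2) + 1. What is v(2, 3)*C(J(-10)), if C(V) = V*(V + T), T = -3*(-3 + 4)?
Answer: 20/3 ≈ 6.6667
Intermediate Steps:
T = -3 (T = -3*1 = -3)
J(Y) = 5 (J(Y) = 4 + 1 = 5)
v(H, L) = H/L (v(H, L) = (2*H)/((2*L)) = (2*H)*(1/(2*L)) = H/L)
C(V) = V*(-3 + V) (C(V) = V*(V - 3) = V*(-3 + V))
v(2, 3)*C(J(-10)) = (2/3)*(5*(-3 + 5)) = (2*(⅓))*(5*2) = (⅔)*10 = 20/3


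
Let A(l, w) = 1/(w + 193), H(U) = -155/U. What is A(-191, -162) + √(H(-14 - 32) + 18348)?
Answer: 1/31 + √38831498/46 ≈ 135.50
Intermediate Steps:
A(l, w) = 1/(193 + w)
A(-191, -162) + √(H(-14 - 32) + 18348) = 1/(193 - 162) + √(-155/(-14 - 32) + 18348) = 1/31 + √(-155/(-46) + 18348) = 1/31 + √(-155*(-1/46) + 18348) = 1/31 + √(155/46 + 18348) = 1/31 + √(844163/46) = 1/31 + √38831498/46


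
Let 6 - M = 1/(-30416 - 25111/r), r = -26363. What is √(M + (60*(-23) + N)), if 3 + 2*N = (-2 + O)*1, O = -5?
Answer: 20*I*√246279584476275767/267277299 ≈ 37.135*I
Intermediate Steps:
N = -5 (N = -3/2 + ((-2 - 5)*1)/2 = -3/2 + (-7*1)/2 = -3/2 + (½)*(-7) = -3/2 - 7/2 = -5)
M = 4811017745/801831897 (M = 6 - 1/(-30416 - 25111/(-26363)) = 6 - 1/(-30416 - 25111*(-1/26363)) = 6 - 1/(-30416 + 25111/26363) = 6 - 1/(-801831897/26363) = 6 - 1*(-26363/801831897) = 6 + 26363/801831897 = 4811017745/801831897 ≈ 6.0000)
√(M + (60*(-23) + N)) = √(4811017745/801831897 + (60*(-23) - 5)) = √(4811017745/801831897 + (-1380 - 5)) = √(4811017745/801831897 - 1385) = √(-1105726159600/801831897) = 20*I*√246279584476275767/267277299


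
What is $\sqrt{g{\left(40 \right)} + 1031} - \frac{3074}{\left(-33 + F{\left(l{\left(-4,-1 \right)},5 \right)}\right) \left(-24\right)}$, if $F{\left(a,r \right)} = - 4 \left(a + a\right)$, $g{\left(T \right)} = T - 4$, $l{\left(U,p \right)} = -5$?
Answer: $\frac{1537}{84} + \sqrt{1067} \approx 50.963$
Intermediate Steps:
$g{\left(T \right)} = -4 + T$
$F{\left(a,r \right)} = - 8 a$ ($F{\left(a,r \right)} = - 4 \cdot 2 a = - 8 a$)
$\sqrt{g{\left(40 \right)} + 1031} - \frac{3074}{\left(-33 + F{\left(l{\left(-4,-1 \right)},5 \right)}\right) \left(-24\right)} = \sqrt{\left(-4 + 40\right) + 1031} - \frac{3074}{\left(-33 - -40\right) \left(-24\right)} = \sqrt{36 + 1031} - \frac{3074}{\left(-33 + 40\right) \left(-24\right)} = \sqrt{1067} - \frac{3074}{7 \left(-24\right)} = \sqrt{1067} - \frac{3074}{-168} = \sqrt{1067} - - \frac{1537}{84} = \sqrt{1067} + \frac{1537}{84} = \frac{1537}{84} + \sqrt{1067}$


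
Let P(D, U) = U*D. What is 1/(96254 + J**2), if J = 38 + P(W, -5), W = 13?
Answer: 1/96983 ≈ 1.0311e-5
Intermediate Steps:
P(D, U) = D*U
J = -27 (J = 38 + 13*(-5) = 38 - 65 = -27)
1/(96254 + J**2) = 1/(96254 + (-27)**2) = 1/(96254 + 729) = 1/96983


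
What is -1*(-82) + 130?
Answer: 212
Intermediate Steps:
-1*(-82) + 130 = 82 + 130 = 212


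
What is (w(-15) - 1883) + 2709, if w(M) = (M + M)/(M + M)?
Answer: 827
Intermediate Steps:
w(M) = 1 (w(M) = (2*M)/((2*M)) = (2*M)*(1/(2*M)) = 1)
(w(-15) - 1883) + 2709 = (1 - 1883) + 2709 = -1882 + 2709 = 827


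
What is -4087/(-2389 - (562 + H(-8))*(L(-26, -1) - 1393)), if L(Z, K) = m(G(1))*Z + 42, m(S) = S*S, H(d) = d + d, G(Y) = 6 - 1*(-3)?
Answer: -4087/1885133 ≈ -0.0021680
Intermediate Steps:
G(Y) = 9 (G(Y) = 6 + 3 = 9)
H(d) = 2*d
m(S) = S**2
L(Z, K) = 42 + 81*Z (L(Z, K) = 9**2*Z + 42 = 81*Z + 42 = 42 + 81*Z)
-4087/(-2389 - (562 + H(-8))*(L(-26, -1) - 1393)) = -4087/(-2389 - (562 + 2*(-8))*((42 + 81*(-26)) - 1393)) = -4087/(-2389 - (562 - 16)*((42 - 2106) - 1393)) = -4087/(-2389 - 546*(-2064 - 1393)) = -4087/(-2389 - 546*(-3457)) = -4087/(-2389 - 1*(-1887522)) = -4087/(-2389 + 1887522) = -4087/1885133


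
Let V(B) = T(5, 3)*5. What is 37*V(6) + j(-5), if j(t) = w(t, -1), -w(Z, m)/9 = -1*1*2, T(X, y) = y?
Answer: 573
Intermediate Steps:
w(Z, m) = 18 (w(Z, m) = -9*(-1*1)*2 = -(-9)*2 = -9*(-2) = 18)
V(B) = 15 (V(B) = 3*5 = 15)
j(t) = 18
37*V(6) + j(-5) = 37*15 + 18 = 555 + 18 = 573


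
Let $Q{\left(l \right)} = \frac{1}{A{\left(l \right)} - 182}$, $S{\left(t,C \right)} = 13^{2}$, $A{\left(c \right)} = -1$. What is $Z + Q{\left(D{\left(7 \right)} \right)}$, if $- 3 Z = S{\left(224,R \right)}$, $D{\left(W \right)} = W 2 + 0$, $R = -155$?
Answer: $- \frac{10310}{183} \approx -56.339$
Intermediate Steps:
$D{\left(W \right)} = 2 W$ ($D{\left(W \right)} = 2 W + 0 = 2 W$)
$S{\left(t,C \right)} = 169$
$Z = - \frac{169}{3}$ ($Z = \left(- \frac{1}{3}\right) 169 = - \frac{169}{3} \approx -56.333$)
$Q{\left(l \right)} = - \frac{1}{183}$ ($Q{\left(l \right)} = \frac{1}{-1 - 182} = \frac{1}{-183} = - \frac{1}{183}$)
$Z + Q{\left(D{\left(7 \right)} \right)} = - \frac{169}{3} - \frac{1}{183} = - \frac{10310}{183}$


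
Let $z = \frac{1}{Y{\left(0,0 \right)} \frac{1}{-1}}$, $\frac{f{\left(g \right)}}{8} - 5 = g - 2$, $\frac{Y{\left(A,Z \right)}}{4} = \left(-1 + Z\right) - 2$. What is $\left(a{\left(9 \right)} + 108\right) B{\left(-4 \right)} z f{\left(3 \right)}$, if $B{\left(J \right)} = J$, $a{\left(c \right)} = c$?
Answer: $-1872$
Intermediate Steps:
$Y{\left(A,Z \right)} = -12 + 4 Z$ ($Y{\left(A,Z \right)} = 4 \left(\left(-1 + Z\right) - 2\right) = 4 \left(-3 + Z\right) = -12 + 4 Z$)
$f{\left(g \right)} = 24 + 8 g$ ($f{\left(g \right)} = 40 + 8 \left(g - 2\right) = 40 + 8 \left(-2 + g\right) = 40 + \left(-16 + 8 g\right) = 24 + 8 g$)
$z = \frac{1}{12}$ ($z = \frac{1}{\left(-12 + 4 \cdot 0\right) \frac{1}{-1}} = \frac{1}{\left(-12 + 0\right) \left(-1\right)} = \frac{1}{\left(-12\right) \left(-1\right)} = \frac{1}{12} \approx 0.083333$)
$\left(a{\left(9 \right)} + 108\right) B{\left(-4 \right)} z f{\left(3 \right)} = \left(9 + 108\right) \left(-4\right) \frac{1}{12} \left(24 + 8 \cdot 3\right) = 117 \left(- \frac{24 + 24}{3}\right) = 117 \left(\left(- \frac{1}{3}\right) 48\right) = 117 \left(-16\right) = -1872$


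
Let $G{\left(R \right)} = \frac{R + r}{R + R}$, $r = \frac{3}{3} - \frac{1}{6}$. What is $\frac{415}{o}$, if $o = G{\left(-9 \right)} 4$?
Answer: $\frac{11205}{49} \approx 228.67$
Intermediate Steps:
$r = \frac{5}{6}$ ($r = 3 \cdot \frac{1}{3} - \frac{1}{6} = 1 - \frac{1}{6} = \frac{5}{6} \approx 0.83333$)
$G{\left(R \right)} = \frac{\frac{5}{6} + R}{2 R}$ ($G{\left(R \right)} = \frac{R + \frac{5}{6}}{R + R} = \frac{\frac{5}{6} + R}{2 R}$)
$o = \frac{49}{27}$ ($o = \frac{5 + 6 \left(-9\right)}{12 \left(-9\right)} 4 = \frac{1}{12} \left(- \frac{1}{9}\right) \left(5 - 54\right) 4 = \frac{1}{12} \left(- \frac{1}{9}\right) \left(-49\right) 4 = \frac{49}{108} \cdot 4 = \frac{49}{27} \approx 1.8148$)
$\frac{415}{o} = \frac{415}{\frac{49}{27}} = 415 \cdot \frac{27}{49} = \frac{11205}{49}$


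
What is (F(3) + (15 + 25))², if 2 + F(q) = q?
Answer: 1681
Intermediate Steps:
F(q) = -2 + q
(F(3) + (15 + 25))² = ((-2 + 3) + (15 + 25))² = (1 + 40)² = 41² = 1681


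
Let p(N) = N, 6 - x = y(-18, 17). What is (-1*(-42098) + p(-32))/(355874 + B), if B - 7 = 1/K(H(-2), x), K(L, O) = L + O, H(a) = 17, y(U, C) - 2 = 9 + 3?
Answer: 189297/1601465 ≈ 0.11820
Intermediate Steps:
y(U, C) = 14 (y(U, C) = 2 + (9 + 3) = 2 + 12 = 14)
x = -8 (x = 6 - 1*14 = 6 - 14 = -8)
B = 64/9 (B = 7 + 1/(17 - 8) = 7 + 1/9 = 7 + ⅑ = 64/9 ≈ 7.1111)
(-1*(-42098) + p(-32))/(355874 + B) = (-1*(-42098) - 32)/(355874 + 64/9) = (42098 - 32)/(3202930/9) = 42066*(9/3202930) = 189297/1601465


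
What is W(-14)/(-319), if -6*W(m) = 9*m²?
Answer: 294/319 ≈ 0.92163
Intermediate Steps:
W(m) = -3*m²/2
W(-14)/(-319) = -3/2*(-14)²/(-319) = -3/2*196*(-1/319) = -294*(-1/319) = 294/319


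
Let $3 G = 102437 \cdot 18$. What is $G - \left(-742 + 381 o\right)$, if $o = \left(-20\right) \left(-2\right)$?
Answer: $600124$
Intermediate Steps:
$G = 614622$ ($G = \frac{102437 \cdot 18}{3} = \frac{1}{3} \cdot 1843866 = 614622$)
$o = 40$
$G - \left(-742 + 381 o\right) = 614622 - \left(-742 + 381 \cdot 40\right) = 614622 - \left(-742 + 15240\right) = 614622 - 14498 = 600124$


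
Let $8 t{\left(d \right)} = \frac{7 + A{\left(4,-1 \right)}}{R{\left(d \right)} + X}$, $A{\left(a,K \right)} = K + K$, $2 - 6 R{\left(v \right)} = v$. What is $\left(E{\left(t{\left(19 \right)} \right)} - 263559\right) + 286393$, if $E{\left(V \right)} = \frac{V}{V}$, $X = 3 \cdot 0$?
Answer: $22835$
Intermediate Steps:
$R{\left(v \right)} = \frac{1}{3} - \frac{v}{6}$
$X = 0$
$A{\left(a,K \right)} = 2 K$
$t{\left(d \right)} = \frac{5}{8 \left(\frac{1}{3} - \frac{d}{6}\right)}$ ($t{\left(d \right)} = \frac{\left(7 + 2 \left(-1\right)\right) \frac{1}{\left(\frac{1}{3} - \frac{d}{6}\right) + 0}}{8} = \frac{\left(7 - 2\right) \frac{1}{\frac{1}{3} - \frac{d}{6}}}{8} = \frac{5 \frac{1}{\frac{1}{3} - \frac{d}{6}}}{8} = \frac{5}{8 \left(\frac{1}{3} - \frac{d}{6}\right)}$)
$E{\left(V \right)} = 1$
$\left(E{\left(t{\left(19 \right)} \right)} - 263559\right) + 286393 = \left(1 - 263559\right) + 286393 = -263558 + 286393 = 22835$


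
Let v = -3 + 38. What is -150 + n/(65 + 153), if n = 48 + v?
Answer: -32617/218 ≈ -149.62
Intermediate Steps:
v = 35
n = 83 (n = 48 + 35 = 83)
-150 + n/(65 + 153) = -150 + 83/(65 + 153) = -150 + 83/218 = -32617/218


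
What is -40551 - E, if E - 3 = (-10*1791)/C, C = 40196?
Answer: -815045337/20098 ≈ -40554.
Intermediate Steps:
E = 51339/20098 (E = 3 - 10*1791/40196 = 3 - 17910*1/40196 = 3 - 8955/20098 = 51339/20098 ≈ 2.5544)
-40551 - E = -40551 - 1*51339/20098 = -40551 - 51339/20098 = -815045337/20098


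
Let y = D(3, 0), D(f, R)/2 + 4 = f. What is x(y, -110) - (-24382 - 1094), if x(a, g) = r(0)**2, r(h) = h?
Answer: 25476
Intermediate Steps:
D(f, R) = -8 + 2*f
y = -2 (y = -8 + 2*3 = -8 + 6 = -2)
x(a, g) = 0 (x(a, g) = 0**2 = 0)
x(y, -110) - (-24382 - 1094) = 0 - (-24382 - 1094) = 0 - 1*(-25476) = 0 + 25476 = 25476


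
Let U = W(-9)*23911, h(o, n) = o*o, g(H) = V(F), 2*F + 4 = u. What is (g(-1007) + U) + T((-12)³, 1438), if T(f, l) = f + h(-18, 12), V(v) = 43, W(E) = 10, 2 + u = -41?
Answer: 237749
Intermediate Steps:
u = -43 (u = -2 - 41 = -43)
F = -47/2 (F = -2 + (½)*(-43) = -2 - 43/2 = -47/2 ≈ -23.500)
g(H) = 43
h(o, n) = o²
U = 239110 (U = 10*23911 = 239110)
T(f, l) = 324 + f (T(f, l) = f + (-18)² = f + 324 = 324 + f)
(g(-1007) + U) + T((-12)³, 1438) = (43 + 239110) + (324 + (-12)³) = 239153 + (324 - 1728) = 239153 - 1404 = 237749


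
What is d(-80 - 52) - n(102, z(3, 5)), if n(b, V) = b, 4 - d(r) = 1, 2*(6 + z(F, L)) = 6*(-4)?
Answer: -99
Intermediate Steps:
z(F, L) = -18 (z(F, L) = -6 + (6*(-4))/2 = -6 + (½)*(-24) = -6 - 12 = -18)
d(r) = 3 (d(r) = 4 - 1*1 = 4 - 1 = 3)
d(-80 - 52) - n(102, z(3, 5)) = 3 - 1*102 = 3 - 102 = -99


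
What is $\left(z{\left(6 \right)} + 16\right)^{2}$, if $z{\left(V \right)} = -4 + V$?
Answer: $324$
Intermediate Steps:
$\left(z{\left(6 \right)} + 16\right)^{2} = \left(\left(-4 + 6\right) + 16\right)^{2} = \left(2 + 16\right)^{2} = 18^{2} = 324$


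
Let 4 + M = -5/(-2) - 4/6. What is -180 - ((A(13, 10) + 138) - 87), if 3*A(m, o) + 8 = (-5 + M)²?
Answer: -26509/108 ≈ -245.45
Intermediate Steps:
M = -13/6 (M = -4 + (-5/(-2) - 4/6) = -4 + (-5*(-½) - 4*⅙) = -4 + (5/2 - ⅔) = -4 + 11/6 = -13/6 ≈ -2.1667)
A(m, o) = 1561/108 (A(m, o) = -8/3 + (-5 - 13/6)²/3 = -8/3 + (-43/6)²/3 = -8/3 + (⅓)*(1849/36) = -8/3 + 1849/108 = 1561/108)
-180 - ((A(13, 10) + 138) - 87) = -180 - ((1561/108 + 138) - 87) = -180 - (16465/108 - 87) = -180 - 1*7069/108 = -180 - 7069/108 = -26509/108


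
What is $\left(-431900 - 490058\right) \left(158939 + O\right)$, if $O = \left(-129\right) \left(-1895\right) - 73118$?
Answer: $-304500600408$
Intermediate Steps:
$O = 171337$ ($O = 244455 - 73118 = 171337$)
$\left(-431900 - 490058\right) \left(158939 + O\right) = \left(-431900 - 490058\right) \left(158939 + 171337\right) = \left(-921958\right) 330276 = -304500600408$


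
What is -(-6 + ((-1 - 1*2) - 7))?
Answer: 16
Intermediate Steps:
-(-6 + ((-1 - 1*2) - 7)) = -(-6 + ((-1 - 2) - 7)) = -(-6 + (-3 - 7)) = -(-6 - 10) = -1*(-16) = 16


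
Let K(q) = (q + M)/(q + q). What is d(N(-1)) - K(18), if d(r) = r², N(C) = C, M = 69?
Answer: -17/12 ≈ -1.4167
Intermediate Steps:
K(q) = (69 + q)/(2*q) (K(q) = (q + 69)/(q + q) = (69 + q)/((2*q)) = (69 + q)*(1/(2*q)) = (69 + q)/(2*q))
d(N(-1)) - K(18) = (-1)² - (69 + 18)/(2*18) = 1 - 87/(2*18) = 1 - 1*29/12 = 1 - 29/12 = -17/12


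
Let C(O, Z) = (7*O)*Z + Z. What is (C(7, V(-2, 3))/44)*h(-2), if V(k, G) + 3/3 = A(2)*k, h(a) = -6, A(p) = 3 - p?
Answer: 225/11 ≈ 20.455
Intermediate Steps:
V(k, G) = -1 + k (V(k, G) = -1 + (3 - 1*2)*k = -1 + (3 - 2)*k = -1 + 1*k = -1 + k)
C(O, Z) = Z + 7*O*Z (C(O, Z) = 7*O*Z + Z = Z + 7*O*Z)
(C(7, V(-2, 3))/44)*h(-2) = (((-1 - 2)*(1 + 7*7))/44)*(-6) = ((-3*(1 + 49))/44)*(-6) = ((-3*50)/44)*(-6) = ((1/44)*(-150))*(-6) = -75/22*(-6) = 225/11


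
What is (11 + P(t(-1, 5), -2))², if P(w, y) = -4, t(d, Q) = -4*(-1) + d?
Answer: 49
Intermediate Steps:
t(d, Q) = 4 + d
(11 + P(t(-1, 5), -2))² = (11 - 4)² = 7² = 49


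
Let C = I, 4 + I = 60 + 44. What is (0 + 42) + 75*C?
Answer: 7542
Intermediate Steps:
I = 100 (I = -4 + (60 + 44) = -4 + 104 = 100)
C = 100
(0 + 42) + 75*C = (0 + 42) + 75*100 = 42 + 7500 = 7542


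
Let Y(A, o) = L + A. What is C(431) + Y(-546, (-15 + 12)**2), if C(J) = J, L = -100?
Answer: -215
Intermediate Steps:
Y(A, o) = -100 + A
C(431) + Y(-546, (-15 + 12)**2) = 431 + (-100 - 546) = 431 - 646 = -215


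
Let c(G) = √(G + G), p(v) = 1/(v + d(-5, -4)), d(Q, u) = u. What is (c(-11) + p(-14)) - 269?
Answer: -4843/18 + I*√22 ≈ -269.06 + 4.6904*I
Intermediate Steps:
p(v) = 1/(-4 + v) (p(v) = 1/(v - 4) = 1/(-4 + v))
c(G) = √2*√G (c(G) = √(2*G) = √2*√G)
(c(-11) + p(-14)) - 269 = (√2*√(-11) + 1/(-4 - 14)) - 269 = (√2*(I*√11) + 1/(-18)) - 269 = (I*√22 - 1/18) - 269 = (-1/18 + I*√22) - 269 = -4843/18 + I*√22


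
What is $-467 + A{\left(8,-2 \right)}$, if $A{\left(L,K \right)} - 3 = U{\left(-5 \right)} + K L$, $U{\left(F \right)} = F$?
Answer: $-485$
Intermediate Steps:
$A{\left(L,K \right)} = -2 + K L$ ($A{\left(L,K \right)} = 3 + \left(-5 + K L\right) = -2 + K L$)
$-467 + A{\left(8,-2 \right)} = -467 - 18 = -485$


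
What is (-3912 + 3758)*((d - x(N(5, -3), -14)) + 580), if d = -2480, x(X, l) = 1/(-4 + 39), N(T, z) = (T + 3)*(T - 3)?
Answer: 1463022/5 ≈ 2.9260e+5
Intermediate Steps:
N(T, z) = (-3 + T)*(3 + T) (N(T, z) = (3 + T)*(-3 + T) = (-3 + T)*(3 + T))
x(X, l) = 1/35
(-3912 + 3758)*((d - x(N(5, -3), -14)) + 580) = (-3912 + 3758)*((-2480 - 1*1/35) + 580) = -154*((-2480 - 1/35) + 580) = -154*(-86801/35 + 580) = -154*(-66501/35) = 1463022/5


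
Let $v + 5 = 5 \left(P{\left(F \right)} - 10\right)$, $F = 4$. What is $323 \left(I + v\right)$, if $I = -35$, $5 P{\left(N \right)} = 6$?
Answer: $-27132$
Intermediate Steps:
$P{\left(N \right)} = \frac{6}{5}$ ($P{\left(N \right)} = \frac{1}{5} \cdot 6 = \frac{6}{5}$)
$v = -49$ ($v = -5 + 5 \left(\frac{6}{5} - 10\right) = -5 + 5 \left(- \frac{44}{5}\right) = -5 - 44 = -49$)
$323 \left(I + v\right) = 323 \left(-35 - 49\right) = 323 \left(-84\right) = -27132$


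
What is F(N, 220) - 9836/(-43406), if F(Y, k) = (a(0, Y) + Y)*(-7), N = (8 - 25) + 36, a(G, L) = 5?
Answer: -3641186/21703 ≈ -167.77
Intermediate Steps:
N = 19 (N = -17 + 36 = 19)
F(Y, k) = -35 - 7*Y (F(Y, k) = (5 + Y)*(-7) = -35 - 7*Y)
F(N, 220) - 9836/(-43406) = (-35 - 7*19) - 9836/(-43406) = (-35 - 133) - 9836*(-1)/43406 = -168 - 1*(-4918/21703) = -168 + 4918/21703 = -3641186/21703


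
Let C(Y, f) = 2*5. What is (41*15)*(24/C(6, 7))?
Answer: 1476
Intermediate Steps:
C(Y, f) = 10
(41*15)*(24/C(6, 7)) = (41*15)*(24/10) = 615*(24*(1/10)) = 615*(12/5) = 1476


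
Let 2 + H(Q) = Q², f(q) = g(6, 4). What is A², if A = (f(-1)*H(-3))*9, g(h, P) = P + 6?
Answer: 396900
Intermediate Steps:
g(h, P) = 6 + P
f(q) = 10 (f(q) = 6 + 4 = 10)
H(Q) = -2 + Q²
A = 630 (A = (10*(-2 + (-3)²))*9 = (10*(-2 + 9))*9 = (10*7)*9 = 70*9 = 630)
A² = 630² = 396900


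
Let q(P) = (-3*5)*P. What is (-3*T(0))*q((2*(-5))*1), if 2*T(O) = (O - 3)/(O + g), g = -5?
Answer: -135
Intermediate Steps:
q(P) = -15*P
T(O) = (-3 + O)/(2*(-5 + O)) (T(O) = ((O - 3)/(O - 5))/2 = ((-3 + O)/(-5 + O))/2 = (-3 + O)/(2*(-5 + O)))
(-3*T(0))*q((2*(-5))*1) = (-3*(-3 + 0)/(2*(-5 + 0)))*(-15*2*(-5)) = (-3*(-3)/(2*(-5)))*(-(-150)) = (-3*(-1)*(-3)/(2*5))*(-15*(-10)) = -3*3/10*150 = -9/10*150 = -135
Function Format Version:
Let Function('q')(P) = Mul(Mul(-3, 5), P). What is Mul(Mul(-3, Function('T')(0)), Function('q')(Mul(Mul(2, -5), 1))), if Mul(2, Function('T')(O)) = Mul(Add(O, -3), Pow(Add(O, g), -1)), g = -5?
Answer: -135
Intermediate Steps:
Function('q')(P) = Mul(-15, P)
Function('T')(O) = Mul(Rational(1, 2), Pow(Add(-5, O), -1), Add(-3, O)) (Function('T')(O) = Mul(Rational(1, 2), Mul(Add(O, -3), Pow(Add(O, -5), -1))) = Mul(Rational(1, 2), Mul(Add(-3, O), Pow(Add(-5, O), -1))) = Mul(Rational(1, 2), Mul(Pow(Add(-5, O), -1), Add(-3, O))) = Mul(Rational(1, 2), Pow(Add(-5, O), -1), Add(-3, O)))
Mul(Mul(-3, Function('T')(0)), Function('q')(Mul(Mul(2, -5), 1))) = Mul(Mul(-3, Mul(Rational(1, 2), Pow(Add(-5, 0), -1), Add(-3, 0))), Mul(-15, Mul(Mul(2, -5), 1))) = Mul(Mul(-3, Mul(Rational(1, 2), Pow(-5, -1), -3)), Mul(-15, Mul(-10, 1))) = Mul(Mul(-3, Mul(Rational(1, 2), Rational(-1, 5), -3)), Mul(-15, -10)) = Mul(Mul(-3, Rational(3, 10)), 150) = Mul(Rational(-9, 10), 150) = -135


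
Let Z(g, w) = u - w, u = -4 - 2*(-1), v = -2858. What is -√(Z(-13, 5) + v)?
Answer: -I*√2865 ≈ -53.526*I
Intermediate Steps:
u = -2 (u = -4 - 1*(-2) = -4 + 2 = -2)
Z(g, w) = -2 - w
-√(Z(-13, 5) + v) = -√((-2 - 1*5) - 2858) = -√((-2 - 5) - 2858) = -√(-7 - 2858) = -√(-2865) = -I*√2865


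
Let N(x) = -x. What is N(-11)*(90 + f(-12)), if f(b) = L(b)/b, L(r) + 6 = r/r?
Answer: 11935/12 ≈ 994.58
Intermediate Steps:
L(r) = -5 (L(r) = -6 + r/r = -6 + 1 = -5)
f(b) = -5/b
N(-11)*(90 + f(-12)) = (-1*(-11))*(90 - 5/(-12)) = 11*(90 - 5*(-1/12)) = 11*(90 + 5/12) = 11*(1085/12) = 11935/12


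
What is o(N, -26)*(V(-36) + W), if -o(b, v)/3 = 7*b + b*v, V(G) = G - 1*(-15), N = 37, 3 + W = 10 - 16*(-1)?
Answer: 4218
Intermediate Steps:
W = 23 (W = -3 + (10 - 16*(-1)) = -3 + (10 + 16) = -3 + 26 = 23)
V(G) = 15 + G (V(G) = G + 15 = 15 + G)
o(b, v) = -21*b - 3*b*v (o(b, v) = -3*(7*b + b*v) = -21*b - 3*b*v)
o(N, -26)*(V(-36) + W) = (-3*37*(7 - 26))*((15 - 36) + 23) = (-3*37*(-19))*(-21 + 23) = 2109*2 = 4218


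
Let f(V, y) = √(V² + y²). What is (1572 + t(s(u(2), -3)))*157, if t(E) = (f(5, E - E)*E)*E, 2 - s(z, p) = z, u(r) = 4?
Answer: 249944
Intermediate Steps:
s(z, p) = 2 - z
t(E) = 5*E² (t(E) = (√(5² + (E - E)²)*E)*E = (√(25 + 0²)*E)*E = (√(25 + 0)*E)*E = (√25*E)*E = (5*E)*E = 5*E²)
(1572 + t(s(u(2), -3)))*157 = (1572 + 5*(2 - 1*4)²)*157 = (1572 + 5*(2 - 4)²)*157 = (1572 + 5*(-2)²)*157 = (1572 + 5*4)*157 = (1572 + 20)*157 = 1592*157 = 249944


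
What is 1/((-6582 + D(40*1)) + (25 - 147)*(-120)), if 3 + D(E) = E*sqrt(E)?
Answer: 1611/12963805 - 16*sqrt(10)/12963805 ≈ 0.00012037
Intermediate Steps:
D(E) = -3 + E**(3/2) (D(E) = -3 + E*sqrt(E) = -3 + E**(3/2))
1/((-6582 + D(40*1)) + (25 - 147)*(-120)) = 1/((-6582 + (-3 + (40*1)**(3/2))) + (25 - 147)*(-120)) = 1/((-6582 + (-3 + 40**(3/2))) - 122*(-120)) = 1/((-6582 + (-3 + 80*sqrt(10))) + 14640) = 1/((-6585 + 80*sqrt(10)) + 14640) = 1/(8055 + 80*sqrt(10))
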